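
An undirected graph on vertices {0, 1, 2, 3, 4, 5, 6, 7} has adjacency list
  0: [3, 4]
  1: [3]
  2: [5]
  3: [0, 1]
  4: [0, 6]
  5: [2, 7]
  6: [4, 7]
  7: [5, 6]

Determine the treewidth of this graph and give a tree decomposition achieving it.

Treewidth 1.
Bags: B1 = {2, 5}  B2 = {5, 7}  B3 = {6, 7}  B4 = {4, 6}  B5 = {0, 4}  B6 = {0, 3}  B7 = {1, 3}
Tree: B1–B2, B2–B3, B3–B4, B4–B5, B5–B6, B6–B7

Every bag has size at most 2, so the width is 2 − 1 = 1 and tw(G) ≤ 1. Any graph with an edge has treewidth ≥ 1, and G has the edge 2–5. Hence tw(G) = 1 exactly.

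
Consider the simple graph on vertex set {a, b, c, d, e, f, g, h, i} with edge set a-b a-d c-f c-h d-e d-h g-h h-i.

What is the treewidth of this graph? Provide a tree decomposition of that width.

Every bag has size at most 2, so the width is 2 − 1 = 1 and tw(G) ≤ 1. Since G has at least one edge (e.g. d–h), it is not an edgeless graph, so tw(G) ≥ 1. Therefore the treewidth is 1.

Treewidth 1.
One such decomposition:
Bags: B1 = {d, h}  B2 = {a, d}  B3 = {h, i}  B4 = {a, b}  B5 = {d, e}  B6 = {g, h}  B7 = {c, h}  B8 = {c, f}
Tree: B1–B2, B1–B3, B2–B4, B1–B5, B1–B6, B1–B7, B7–B8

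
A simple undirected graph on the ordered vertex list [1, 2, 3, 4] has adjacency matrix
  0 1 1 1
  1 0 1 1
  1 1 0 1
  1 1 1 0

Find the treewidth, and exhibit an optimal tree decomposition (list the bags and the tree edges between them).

Treewidth 3.
Bags: B1 = {1, 2, 3, 4}
Tree: (single bag)

A single bag containing all 4 vertices is trivially a valid decomposition of width 3. For the lower bound, the 4 vertices {1, 2, 3, 4} are pairwise adjacent, and any tree decomposition puts a clique entirely inside one bag — forcing width ≥ 3. The upper and lower bounds meet at 3, so that is the treewidth.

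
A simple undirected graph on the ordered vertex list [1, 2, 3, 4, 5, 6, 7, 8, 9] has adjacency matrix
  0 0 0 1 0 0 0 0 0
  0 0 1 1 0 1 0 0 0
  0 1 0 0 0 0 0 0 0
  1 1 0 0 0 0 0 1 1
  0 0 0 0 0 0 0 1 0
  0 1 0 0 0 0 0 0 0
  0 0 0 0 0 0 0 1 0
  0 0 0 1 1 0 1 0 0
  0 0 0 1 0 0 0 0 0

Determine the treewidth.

1

A width-1 tree decomposition is:
Bags: B1 = {4, 8}  B2 = {2, 4}  B3 = {2, 6}  B4 = {1, 4}  B5 = {4, 9}  B6 = {7, 8}  B7 = {2, 3}  B8 = {5, 8}
Tree: B1–B2, B2–B3, B1–B4, B4–B5, B1–B6, B2–B7, B6–B8
Every bag has size at most 2, so the width is 2 − 1 = 1 and tw(G) ≤ 1. Any graph with an edge has treewidth ≥ 1, and G has the edge 8–4. The upper and lower bounds meet at 1, so that is the treewidth.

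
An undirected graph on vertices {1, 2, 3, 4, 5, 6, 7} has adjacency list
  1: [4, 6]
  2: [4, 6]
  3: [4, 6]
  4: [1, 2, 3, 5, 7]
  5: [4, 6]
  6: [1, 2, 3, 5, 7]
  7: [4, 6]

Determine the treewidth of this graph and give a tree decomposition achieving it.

Treewidth 2.
One optimal decomposition is:
Bags: B1 = {4, 5, 6}  B2 = {4, 6, 7}  B3 = {2, 4, 6}  B4 = {1, 4, 6}  B5 = {3, 4, 6}
Tree: B1–B2, B2–B3, B3–B4, B4–B5

Each bag holds 3 vertices, so the decomposition has width 2, which upper-bounds the treewidth. For the lower bound, G contains the cycle 4–5–6–7–4, so G is not a forest; only forests have treewidth ≤ 1, hence tw(G) ≥ 2. The upper and lower bounds meet at 2, so that is the treewidth.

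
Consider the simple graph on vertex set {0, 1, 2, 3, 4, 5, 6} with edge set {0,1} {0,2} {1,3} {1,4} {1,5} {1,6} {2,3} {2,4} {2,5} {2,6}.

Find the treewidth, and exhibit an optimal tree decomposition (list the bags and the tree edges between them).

Treewidth 2.
Bags: B1 = {1, 2, 6}  B2 = {1, 2, 4}  B3 = {1, 2, 3}  B4 = {0, 1, 2}  B5 = {1, 2, 5}
Tree: B1–B2, B2–B3, B3–B4, B4–B5

Every bag has size at most 3, so the width is 3 − 1 = 2 and tw(G) ≤ 2. Since 2–6–1–4–2 is a cycle in G, G is not acyclic. Forests are exactly the graphs of treewidth ≤ 1, so tw(G) ≥ 2. Combining the bounds, tw(G) = 2.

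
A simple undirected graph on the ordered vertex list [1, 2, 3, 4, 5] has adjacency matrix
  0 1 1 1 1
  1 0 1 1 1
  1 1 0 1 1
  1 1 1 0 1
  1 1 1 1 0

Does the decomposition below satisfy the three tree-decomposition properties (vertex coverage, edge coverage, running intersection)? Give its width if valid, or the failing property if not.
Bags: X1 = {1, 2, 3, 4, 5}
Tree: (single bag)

Yes; width 4.

Checking the three conditions: (i) the bags cover all of {1, 2, 3, 4, 5}; (ii) for each edge, some bag contains both endpoints; (iii) the bags containing any fixed vertex form a subtree. All hold, so the decomposition is valid with width 5 − 1 = 4.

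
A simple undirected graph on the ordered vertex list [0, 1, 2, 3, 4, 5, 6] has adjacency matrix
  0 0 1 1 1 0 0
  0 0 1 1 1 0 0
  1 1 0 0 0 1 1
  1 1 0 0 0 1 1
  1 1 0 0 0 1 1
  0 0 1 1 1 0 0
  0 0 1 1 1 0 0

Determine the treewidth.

3

A width-3 tree decomposition is:
Bags: B1 = {0, 2, 3, 4}  B2 = {1, 2, 3, 4}  B3 = {2, 3, 4, 6}  B4 = {2, 3, 4, 5}
Tree: B1–B2, B2–B3, B3–B4
Every bag has size at most 4, so the width is 4 − 1 = 3 and tw(G) ≤ 3. For the lower bound: the 4 vertex sets {0,4}, {1,2}, {3}, {6} are disjoint, each induces a connected subgraph, and every pair is joined by at least one edge of G. Contracting each set to a single vertex therefore yields K_{4} as a minor, and since treewidth is minor-monotone, tw(G) ≥ tw(K_{4}) = 3. Hence tw(G) = 3 exactly.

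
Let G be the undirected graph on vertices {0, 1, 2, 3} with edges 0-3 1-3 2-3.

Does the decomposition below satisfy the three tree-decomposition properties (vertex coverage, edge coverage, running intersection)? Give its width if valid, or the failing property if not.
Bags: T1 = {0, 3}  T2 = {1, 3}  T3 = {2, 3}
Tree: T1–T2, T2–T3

Checking the three conditions: (i) the bags cover all of {0, 1, 2, 3}; (ii) for each edge, some bag contains both endpoints; (iii) the bags containing any fixed vertex form a subtree. All hold, so the decomposition is valid with width 2 − 1 = 1.

Yes; width 1.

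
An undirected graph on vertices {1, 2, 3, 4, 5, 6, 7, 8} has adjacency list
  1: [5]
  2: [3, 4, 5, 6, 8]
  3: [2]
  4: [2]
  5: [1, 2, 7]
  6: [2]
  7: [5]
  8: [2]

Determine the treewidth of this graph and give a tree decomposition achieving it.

Treewidth 1.
One such decomposition:
Bags: B1 = {1, 5}  B2 = {2, 5}  B3 = {2, 3}  B4 = {2, 6}  B5 = {2, 8}  B6 = {2, 4}  B7 = {5, 7}
Tree: B1–B2, B2–B3, B3–B4, B2–B5, B2–B6, B1–B7

Each bag holds 2 vertices, so the decomposition has width 1, which upper-bounds the treewidth. G has an edge, so its treewidth is at least 1. Combining the bounds, tw(G) = 1.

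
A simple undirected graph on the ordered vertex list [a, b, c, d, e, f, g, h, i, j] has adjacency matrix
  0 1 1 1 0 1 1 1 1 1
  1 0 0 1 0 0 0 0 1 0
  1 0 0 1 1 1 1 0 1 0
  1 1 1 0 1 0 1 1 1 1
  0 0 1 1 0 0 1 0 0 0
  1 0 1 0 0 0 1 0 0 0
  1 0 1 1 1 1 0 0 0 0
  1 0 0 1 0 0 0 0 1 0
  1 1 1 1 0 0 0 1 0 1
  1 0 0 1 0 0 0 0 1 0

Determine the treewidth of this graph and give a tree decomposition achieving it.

Every bag has size at most 4, so the width is 4 − 1 = 3 and tw(G) ≤ 3. On the other hand G contains the 4-clique {c, d, e, g}. A clique must lie in a single bag of any decomposition, so no decomposition can have width below 3. Combining the bounds, tw(G) = 3.

Treewidth 3.
One such decomposition:
Bags: B1 = {a, c, d, i}  B2 = {a, c, d, g}  B3 = {c, d, e, g}  B4 = {a, c, f, g}  B5 = {a, b, d, i}  B6 = {a, d, h, i}  B7 = {a, d, i, j}
Tree: B1–B2, B2–B3, B2–B4, B1–B5, B1–B6, B5–B7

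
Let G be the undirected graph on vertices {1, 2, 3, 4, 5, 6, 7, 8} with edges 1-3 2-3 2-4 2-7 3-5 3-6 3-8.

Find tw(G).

1

A width-1 tree decomposition is:
Bags: B1 = {1, 3}  B2 = {2, 3}  B3 = {3, 8}  B4 = {3, 5}  B5 = {2, 7}  B6 = {3, 6}  B7 = {2, 4}
Tree: B1–B2, B1–B3, B3–B4, B2–B5, B1–B6, B5–B7
Each bag holds 2 vertices, so the decomposition has width 1, which upper-bounds the treewidth. Since G has at least one edge (e.g. 3–1), it is not an edgeless graph, so tw(G) ≥ 1. The upper and lower bounds meet at 1, so that is the treewidth.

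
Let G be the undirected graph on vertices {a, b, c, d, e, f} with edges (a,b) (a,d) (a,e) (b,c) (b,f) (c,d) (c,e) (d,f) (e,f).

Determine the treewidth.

3

A width-3 tree decomposition is:
Bags: B1 = {a, b, c, f}  B2 = {a, c, e, f}  B3 = {a, c, d, f}
Tree: B1–B2, B2–B3
The largest bag has 4 vertices, giving width 3; this decomposition certifies tw(G) ≤ 3. For the lower bound: the 4 vertex sets {a,b}, {e,f}, {c}, {d} are disjoint, each induces a connected subgraph, and every pair is joined by at least one edge of G. Contracting each set to a single vertex therefore yields K_{4} as a minor, and since treewidth is minor-monotone, tw(G) ≥ tw(K_{4}) = 3. Hence tw(G) = 3 exactly.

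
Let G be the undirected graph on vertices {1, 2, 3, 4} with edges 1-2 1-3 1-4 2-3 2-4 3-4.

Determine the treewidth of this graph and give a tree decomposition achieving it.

Treewidth 3.
Bags: B1 = {1, 2, 3, 4}
Tree: (single bag)

A single bag containing all 4 vertices is trivially a valid decomposition of width 3. On the other hand G contains the 4-clique {1, 2, 3, 4}. A clique must lie in a single bag of any decomposition, so no decomposition can have width below 3. The upper and lower bounds meet at 3, so that is the treewidth.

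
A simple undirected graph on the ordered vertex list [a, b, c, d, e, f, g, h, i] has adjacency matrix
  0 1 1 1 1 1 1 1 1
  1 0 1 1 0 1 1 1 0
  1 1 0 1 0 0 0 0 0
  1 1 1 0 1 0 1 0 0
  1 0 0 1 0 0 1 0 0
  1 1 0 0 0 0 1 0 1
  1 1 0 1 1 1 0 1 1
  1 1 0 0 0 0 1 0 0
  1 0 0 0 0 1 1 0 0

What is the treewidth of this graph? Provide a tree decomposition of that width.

Treewidth 3.
One optimal decomposition is:
Bags: B1 = {a, b, f, g}  B2 = {a, b, d, g}  B3 = {a, b, c, d}  B4 = {a, d, e, g}  B5 = {a, f, g, i}  B6 = {a, b, g, h}
Tree: B1–B2, B2–B3, B2–B4, B1–B5, B1–B6

The largest bag has 4 vertices, giving width 3; this decomposition certifies tw(G) ≤ 3. On the other hand G contains the 4-clique {a, d, e, g}. A clique must lie in a single bag of any decomposition, so no decomposition can have width below 3. Combining the bounds, tw(G) = 3.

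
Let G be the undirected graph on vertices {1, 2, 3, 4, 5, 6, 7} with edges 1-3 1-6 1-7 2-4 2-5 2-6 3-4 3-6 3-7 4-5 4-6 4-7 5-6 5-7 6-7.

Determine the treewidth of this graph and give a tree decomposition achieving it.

Each bag holds 4 vertices, so the decomposition has width 3, which upper-bounds the treewidth. For the lower bound, the 4 vertices {1, 3, 6, 7} are pairwise adjacent, and any tree decomposition puts a clique entirely inside one bag — forcing width ≥ 3. The upper and lower bounds meet at 3, so that is the treewidth.

Treewidth 3.
Bags: B1 = {4, 5, 6, 7}  B2 = {3, 4, 6, 7}  B3 = {1, 3, 6, 7}  B4 = {2, 4, 5, 6}
Tree: B1–B2, B2–B3, B1–B4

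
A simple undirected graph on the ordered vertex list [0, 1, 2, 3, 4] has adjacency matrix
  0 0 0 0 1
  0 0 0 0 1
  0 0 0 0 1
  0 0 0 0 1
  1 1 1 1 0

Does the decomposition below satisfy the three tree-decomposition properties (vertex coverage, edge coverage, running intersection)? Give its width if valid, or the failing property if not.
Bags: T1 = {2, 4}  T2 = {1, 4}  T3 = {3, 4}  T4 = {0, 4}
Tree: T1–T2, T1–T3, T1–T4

Yes; width 1.

Vertex coverage: the bags together contain {0, 1, 2, 3, 4}, the full vertex set. Edge coverage: each edge of G has both endpoints in at least one bag. Running intersection: for every vertex, the bags containing it form a connected subtree. All three properties hold, so this is a valid tree decomposition of width max|bag| − 1 = 1, and hence tw(G) ≤ 1.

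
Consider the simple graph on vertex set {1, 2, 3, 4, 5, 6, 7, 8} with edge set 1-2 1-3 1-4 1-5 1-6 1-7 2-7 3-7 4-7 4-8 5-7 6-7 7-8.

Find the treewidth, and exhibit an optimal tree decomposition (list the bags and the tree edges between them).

Treewidth 2.
One optimal decomposition is:
Bags: B1 = {1, 5, 7}  B2 = {1, 2, 7}  B3 = {1, 6, 7}  B4 = {1, 4, 7}  B5 = {4, 7, 8}  B6 = {1, 3, 7}
Tree: B1–B2, B1–B3, B3–B4, B4–B5, B2–B6

Each bag holds 3 vertices, so the decomposition has width 2, which upper-bounds the treewidth. For the lower bound, the 3 vertices {4, 7, 8} are pairwise adjacent, and any tree decomposition puts a clique entirely inside one bag — forcing width ≥ 2. Hence tw(G) = 2 exactly.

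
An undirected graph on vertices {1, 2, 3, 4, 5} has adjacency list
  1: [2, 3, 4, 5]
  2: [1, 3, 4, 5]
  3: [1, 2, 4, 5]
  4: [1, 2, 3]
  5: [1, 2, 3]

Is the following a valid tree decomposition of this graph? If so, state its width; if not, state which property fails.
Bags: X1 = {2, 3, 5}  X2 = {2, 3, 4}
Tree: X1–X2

A tree decomposition must satisfy three properties: every vertex lies in some bag; for every edge, both endpoints lie together in some bag; and for every vertex, the bags containing it form a connected subtree. Here vertex 1 appears in no bag, so the decomposition is invalid.

No — vertex 1 appears in no bag.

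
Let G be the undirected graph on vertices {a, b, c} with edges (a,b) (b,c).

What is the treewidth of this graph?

A width-1 tree decomposition is:
Bags: B1 = {b, c}  B2 = {a, b}
Tree: B1–B2
Each bag holds 2 vertices, so the decomposition has width 1, which upper-bounds the treewidth. Any graph with an edge has treewidth ≥ 1, and G has the edge c–b. Combining the bounds, tw(G) = 1.

1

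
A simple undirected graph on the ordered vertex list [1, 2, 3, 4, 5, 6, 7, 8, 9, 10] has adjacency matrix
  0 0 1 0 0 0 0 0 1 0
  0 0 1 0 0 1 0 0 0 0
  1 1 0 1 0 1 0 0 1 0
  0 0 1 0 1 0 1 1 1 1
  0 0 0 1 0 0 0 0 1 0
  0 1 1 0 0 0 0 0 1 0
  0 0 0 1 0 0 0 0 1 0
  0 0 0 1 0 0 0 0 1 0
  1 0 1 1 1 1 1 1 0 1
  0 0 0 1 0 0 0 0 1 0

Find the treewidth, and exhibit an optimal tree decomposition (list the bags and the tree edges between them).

Treewidth 2.
One optimal decomposition is:
Bags: B1 = {4, 7, 9}  B2 = {4, 5, 9}  B3 = {3, 4, 9}  B4 = {1, 3, 9}  B5 = {3, 6, 9}  B6 = {2, 3, 6}  B7 = {4, 9, 10}  B8 = {4, 8, 9}
Tree: B1–B2, B1–B3, B3–B4, B3–B5, B5–B6, B2–B7, B2–B8

The largest bag has 3 vertices, giving width 2; this decomposition certifies tw(G) ≤ 2. Conversely, {1, 3, 9} is a clique of size 3, and the vertices of any clique must share a bag in every tree decomposition; so some bag has ≥ 3 vertices and tw(G) ≥ 2. Combining the bounds, tw(G) = 2.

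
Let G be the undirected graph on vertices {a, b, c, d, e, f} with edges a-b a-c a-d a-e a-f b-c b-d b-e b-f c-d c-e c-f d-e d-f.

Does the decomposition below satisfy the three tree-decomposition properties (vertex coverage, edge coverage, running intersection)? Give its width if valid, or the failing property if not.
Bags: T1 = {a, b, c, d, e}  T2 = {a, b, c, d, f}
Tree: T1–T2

Yes; width 4.

Vertex coverage: the bags together contain {a, b, c, d, e, f}, the full vertex set. Edge coverage: each edge of G has both endpoints in at least one bag. Running intersection: for every vertex, the bags containing it form a connected subtree. All three properties hold, so this is a valid tree decomposition of width max|bag| − 1 = 4, and hence tw(G) ≤ 4.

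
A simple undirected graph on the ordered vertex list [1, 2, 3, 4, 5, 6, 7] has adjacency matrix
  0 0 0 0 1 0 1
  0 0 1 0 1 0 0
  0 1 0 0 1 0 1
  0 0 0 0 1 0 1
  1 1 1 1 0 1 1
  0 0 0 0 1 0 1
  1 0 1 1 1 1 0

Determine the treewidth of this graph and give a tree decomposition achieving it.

Each bag holds 3 vertices, so the decomposition has width 2, which upper-bounds the treewidth. On the other hand G contains the 3-clique {2, 3, 5}. A clique must lie in a single bag of any decomposition, so no decomposition can have width below 2. Hence tw(G) = 2 exactly.

Treewidth 2.
One such decomposition:
Bags: B1 = {5, 6, 7}  B2 = {3, 5, 7}  B3 = {1, 5, 7}  B4 = {2, 3, 5}  B5 = {4, 5, 7}
Tree: B1–B2, B2–B3, B2–B4, B1–B5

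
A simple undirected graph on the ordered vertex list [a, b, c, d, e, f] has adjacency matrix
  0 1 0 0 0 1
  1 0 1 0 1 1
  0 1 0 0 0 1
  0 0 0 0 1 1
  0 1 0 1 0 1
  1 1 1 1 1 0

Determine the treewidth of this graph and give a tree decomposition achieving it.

The largest bag has 3 vertices, giving width 2; this decomposition certifies tw(G) ≤ 2. On the other hand G contains the 3-clique {d, e, f}. A clique must lie in a single bag of any decomposition, so no decomposition can have width below 2. Combining the bounds, tw(G) = 2.

Treewidth 2.
One such decomposition:
Bags: B1 = {b, e, f}  B2 = {d, e, f}  B3 = {a, b, f}  B4 = {b, c, f}
Tree: B1–B2, B1–B3, B3–B4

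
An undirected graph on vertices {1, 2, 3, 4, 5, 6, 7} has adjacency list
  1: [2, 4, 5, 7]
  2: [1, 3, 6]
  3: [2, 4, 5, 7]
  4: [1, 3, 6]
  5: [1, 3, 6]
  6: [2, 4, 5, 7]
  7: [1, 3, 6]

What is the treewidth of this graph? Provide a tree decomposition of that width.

Treewidth 3.
One optimal decomposition is:
Bags: B1 = {1, 3, 5, 6}  B2 = {1, 2, 3, 6}  B3 = {1, 3, 4, 6}  B4 = {1, 3, 6, 7}
Tree: B1–B2, B2–B3, B3–B4

The largest bag has 4 vertices, giving width 3; this decomposition certifies tw(G) ≤ 3. For the lower bound: the 4 vertex sets {1,5}, {2,6}, {3}, {4} are disjoint, each induces a connected subgraph, and every pair is joined by at least one edge of G. Contracting each set to a single vertex therefore yields K_{4} as a minor, and since treewidth is minor-monotone, tw(G) ≥ tw(K_{4}) = 3. Hence tw(G) = 3 exactly.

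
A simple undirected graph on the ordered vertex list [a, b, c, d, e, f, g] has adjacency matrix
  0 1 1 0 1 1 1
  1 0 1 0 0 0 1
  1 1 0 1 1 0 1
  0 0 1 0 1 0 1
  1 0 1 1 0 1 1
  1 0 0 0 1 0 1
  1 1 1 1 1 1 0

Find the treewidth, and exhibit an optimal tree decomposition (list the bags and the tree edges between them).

Every bag has size at most 4, so the width is 4 − 1 = 3 and tw(G) ≤ 3. Conversely, {c, d, e, g} is a clique of size 4, and the vertices of any clique must share a bag in every tree decomposition; so some bag has ≥ 4 vertices and tw(G) ≥ 3. The upper and lower bounds meet at 3, so that is the treewidth.

Treewidth 3.
One optimal decomposition is:
Bags: B1 = {a, c, e, g}  B2 = {a, e, f, g}  B3 = {c, d, e, g}  B4 = {a, b, c, g}
Tree: B1–B2, B1–B3, B1–B4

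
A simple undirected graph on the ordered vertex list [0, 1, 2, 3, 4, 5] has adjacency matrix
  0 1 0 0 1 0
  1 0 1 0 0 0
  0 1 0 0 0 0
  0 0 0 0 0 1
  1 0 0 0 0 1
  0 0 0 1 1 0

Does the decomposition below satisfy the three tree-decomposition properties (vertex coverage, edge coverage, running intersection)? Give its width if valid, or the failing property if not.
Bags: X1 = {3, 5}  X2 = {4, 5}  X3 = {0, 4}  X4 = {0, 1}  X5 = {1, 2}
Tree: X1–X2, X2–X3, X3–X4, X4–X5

Yes; width 1.

Checking the three conditions: (i) the bags cover all of {0, 1, 2, 3, 4, 5}; (ii) for each edge, some bag contains both endpoints; (iii) the bags containing any fixed vertex form a subtree. All hold, so the decomposition is valid with width 2 − 1 = 1.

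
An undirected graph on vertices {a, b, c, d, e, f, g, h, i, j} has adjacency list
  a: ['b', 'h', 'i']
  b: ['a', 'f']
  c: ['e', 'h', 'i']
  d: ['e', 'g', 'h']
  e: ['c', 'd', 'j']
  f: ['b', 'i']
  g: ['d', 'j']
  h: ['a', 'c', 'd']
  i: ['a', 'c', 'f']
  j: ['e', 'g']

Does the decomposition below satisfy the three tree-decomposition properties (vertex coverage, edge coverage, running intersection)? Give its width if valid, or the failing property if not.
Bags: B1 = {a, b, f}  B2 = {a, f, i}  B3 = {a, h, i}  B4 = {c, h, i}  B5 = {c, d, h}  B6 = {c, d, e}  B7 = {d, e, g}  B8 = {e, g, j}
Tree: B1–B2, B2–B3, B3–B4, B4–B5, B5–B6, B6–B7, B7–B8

Checking the three conditions: (i) the bags cover all of {a, b, c, d, e, f, g, h, i, j}; (ii) for each edge, some bag contains both endpoints; (iii) the bags containing any fixed vertex form a subtree. All hold, so the decomposition is valid with width 3 − 1 = 2.

Yes; width 2.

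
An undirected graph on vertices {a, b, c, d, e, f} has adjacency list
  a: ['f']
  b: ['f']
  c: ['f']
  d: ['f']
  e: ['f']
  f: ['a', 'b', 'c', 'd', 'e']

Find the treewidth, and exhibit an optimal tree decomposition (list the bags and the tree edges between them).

Treewidth 1.
One such decomposition:
Bags: B1 = {c, f}  B2 = {d, f}  B3 = {e, f}  B4 = {b, f}  B5 = {a, f}
Tree: B1–B2, B2–B3, B1–B4, B3–B5

Every bag has size at most 2, so the width is 2 − 1 = 1 and tw(G) ≤ 1. Any graph with an edge has treewidth ≥ 1, and G has the edge f–c. Hence tw(G) = 1 exactly.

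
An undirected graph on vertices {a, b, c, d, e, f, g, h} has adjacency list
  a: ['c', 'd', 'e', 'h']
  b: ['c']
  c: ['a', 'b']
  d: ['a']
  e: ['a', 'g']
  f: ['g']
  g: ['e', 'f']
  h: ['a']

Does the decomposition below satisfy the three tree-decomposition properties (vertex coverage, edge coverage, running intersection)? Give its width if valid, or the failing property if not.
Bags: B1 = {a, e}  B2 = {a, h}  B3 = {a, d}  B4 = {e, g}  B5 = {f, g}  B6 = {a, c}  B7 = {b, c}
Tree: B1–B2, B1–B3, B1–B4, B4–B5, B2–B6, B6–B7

Vertex coverage: the bags together contain {a, b, c, d, e, f, g, h}, the full vertex set. Edge coverage: each edge of G has both endpoints in at least one bag. Running intersection: for every vertex, the bags containing it form a connected subtree. All three properties hold, so this is a valid tree decomposition of width max|bag| − 1 = 1, and hence tw(G) ≤ 1.

Yes; width 1.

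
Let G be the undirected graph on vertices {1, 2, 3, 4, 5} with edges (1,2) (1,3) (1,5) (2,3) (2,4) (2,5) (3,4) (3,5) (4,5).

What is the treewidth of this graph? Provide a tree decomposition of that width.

The largest bag has 4 vertices, giving width 3; this decomposition certifies tw(G) ≤ 3. On the other hand G contains the 4-clique {1, 2, 3, 5}. A clique must lie in a single bag of any decomposition, so no decomposition can have width below 3. Hence tw(G) = 3 exactly.

Treewidth 3.
Bags: B1 = {1, 2, 3, 5}  B2 = {2, 3, 4, 5}
Tree: B1–B2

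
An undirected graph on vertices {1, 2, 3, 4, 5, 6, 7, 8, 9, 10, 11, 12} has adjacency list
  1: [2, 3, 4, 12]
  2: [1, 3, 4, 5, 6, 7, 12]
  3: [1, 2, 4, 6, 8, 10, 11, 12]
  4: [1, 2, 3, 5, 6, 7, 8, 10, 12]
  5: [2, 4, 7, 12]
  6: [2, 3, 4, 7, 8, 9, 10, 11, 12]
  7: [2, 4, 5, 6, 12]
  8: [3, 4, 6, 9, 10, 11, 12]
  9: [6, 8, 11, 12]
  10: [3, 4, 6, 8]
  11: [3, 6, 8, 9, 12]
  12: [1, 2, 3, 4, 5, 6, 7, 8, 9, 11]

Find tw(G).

4

A width-4 tree decomposition is:
Bags: B1 = {3, 4, 6, 8, 12}  B2 = {2, 3, 4, 6, 12}  B3 = {1, 2, 3, 4, 12}  B4 = {3, 6, 8, 11, 12}  B5 = {6, 8, 9, 11, 12}  B6 = {2, 4, 6, 7, 12}  B7 = {2, 4, 5, 7, 12}  B8 = {3, 4, 6, 8, 10}
Tree: B1–B2, B2–B3, B1–B4, B4–B5, B2–B6, B6–B7, B1–B8
The largest bag has 5 vertices, giving width 4; this decomposition certifies tw(G) ≤ 4. For the lower bound, the 5 vertices {3, 4, 6, 8, 10} are pairwise adjacent, and any tree decomposition puts a clique entirely inside one bag — forcing width ≥ 4. The upper and lower bounds meet at 4, so that is the treewidth.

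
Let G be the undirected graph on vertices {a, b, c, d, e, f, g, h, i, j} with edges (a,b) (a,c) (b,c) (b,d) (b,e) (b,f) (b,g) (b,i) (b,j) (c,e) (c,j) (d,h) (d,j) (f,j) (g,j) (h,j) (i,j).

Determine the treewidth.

2

A width-2 tree decomposition is:
Bags: B1 = {b, c, e}  B2 = {b, c, j}  B3 = {b, g, j}  B4 = {b, d, j}  B5 = {d, h, j}  B6 = {b, i, j}  B7 = {b, f, j}  B8 = {a, b, c}
Tree: B1–B2, B2–B3, B3–B4, B4–B5, B2–B6, B4–B7, B1–B8
The largest bag has 3 vertices, giving width 2; this decomposition certifies tw(G) ≤ 2. Conversely, {d, h, j} is a clique of size 3, and the vertices of any clique must share a bag in every tree decomposition; so some bag has ≥ 3 vertices and tw(G) ≥ 2. Hence tw(G) = 2 exactly.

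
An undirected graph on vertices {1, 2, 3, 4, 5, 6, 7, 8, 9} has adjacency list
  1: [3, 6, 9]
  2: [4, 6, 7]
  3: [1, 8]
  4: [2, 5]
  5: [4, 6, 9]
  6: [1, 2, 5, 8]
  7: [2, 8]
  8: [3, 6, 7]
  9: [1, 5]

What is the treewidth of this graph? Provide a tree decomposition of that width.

Treewidth 3.
One such decomposition:
Bags: B1 = {2, 4, 5, 9}  B2 = {2, 5, 6, 9}  B3 = {1, 2, 6, 9}  B4 = {1, 2, 6, 7}  B5 = {1, 6, 7, 8}  B6 = {1, 3, 7, 8}
Tree: B1–B2, B2–B3, B3–B4, B4–B5, B5–B6

Each bag holds 4 vertices, so the decomposition has width 3, which upper-bounds the treewidth. For the lower bound: the 4 vertex sets {4,5,9}, {2}, {6}, {1,3,7,8} are disjoint, each induces a connected subgraph, and every pair is joined by at least one edge of G. Contracting each set to a single vertex therefore yields K_{4} as a minor, and since treewidth is minor-monotone, tw(G) ≥ tw(K_{4}) = 3. Combining the bounds, tw(G) = 3.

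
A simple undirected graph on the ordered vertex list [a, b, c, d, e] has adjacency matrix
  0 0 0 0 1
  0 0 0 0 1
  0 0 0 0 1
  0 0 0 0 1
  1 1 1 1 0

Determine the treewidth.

1

A width-1 tree decomposition is:
Bags: B1 = {c, e}  B2 = {d, e}  B3 = {b, e}  B4 = {a, e}
Tree: B1–B2, B2–B3, B2–B4
The largest bag has 2 vertices, giving width 1; this decomposition certifies tw(G) ≤ 1. Any graph with an edge has treewidth ≥ 1, and G has the edge e–c. Combining the bounds, tw(G) = 1.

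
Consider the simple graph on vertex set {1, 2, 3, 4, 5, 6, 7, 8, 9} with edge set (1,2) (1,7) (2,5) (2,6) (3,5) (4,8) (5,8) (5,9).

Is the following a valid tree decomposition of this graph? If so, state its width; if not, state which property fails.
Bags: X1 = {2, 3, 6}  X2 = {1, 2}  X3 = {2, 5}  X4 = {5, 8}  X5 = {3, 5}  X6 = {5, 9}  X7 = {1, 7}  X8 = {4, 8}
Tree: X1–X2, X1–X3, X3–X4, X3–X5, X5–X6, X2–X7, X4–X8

A tree decomposition must satisfy three properties: every vertex lies in some bag; for every edge, both endpoints lie together in some bag; and for every vertex, the bags containing it form a connected subtree. Here bags containing vertex 3 are not connected in the tree, so the decomposition is invalid.

No — bags containing vertex 3 are not connected in the tree.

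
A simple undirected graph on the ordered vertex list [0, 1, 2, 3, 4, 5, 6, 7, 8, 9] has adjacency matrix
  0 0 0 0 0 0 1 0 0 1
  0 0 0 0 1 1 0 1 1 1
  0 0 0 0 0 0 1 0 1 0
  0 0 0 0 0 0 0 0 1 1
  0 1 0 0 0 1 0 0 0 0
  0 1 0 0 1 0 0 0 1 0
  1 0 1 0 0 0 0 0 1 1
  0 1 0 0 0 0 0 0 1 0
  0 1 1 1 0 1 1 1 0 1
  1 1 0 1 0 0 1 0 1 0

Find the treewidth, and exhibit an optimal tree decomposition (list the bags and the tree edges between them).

The largest bag has 3 vertices, giving width 2; this decomposition certifies tw(G) ≤ 2. On the other hand G contains the 3-clique {0, 6, 9}. A clique must lie in a single bag of any decomposition, so no decomposition can have width below 2. Combining the bounds, tw(G) = 2.

Treewidth 2.
Bags: B1 = {1, 5, 8}  B2 = {1, 8, 9}  B3 = {1, 7, 8}  B4 = {3, 8, 9}  B5 = {6, 8, 9}  B6 = {1, 4, 5}  B7 = {2, 6, 8}  B8 = {0, 6, 9}
Tree: B1–B2, B2–B3, B2–B4, B4–B5, B1–B6, B5–B7, B5–B8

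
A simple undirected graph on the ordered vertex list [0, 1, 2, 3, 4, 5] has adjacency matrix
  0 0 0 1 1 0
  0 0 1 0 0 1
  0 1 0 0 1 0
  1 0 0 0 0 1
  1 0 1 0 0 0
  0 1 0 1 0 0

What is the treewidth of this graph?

2

A width-2 tree decomposition is:
Bags: B1 = {0, 3, 4}  B2 = {2, 3, 4}  B3 = {1, 2, 3}  B4 = {1, 3, 5}
Tree: B1–B2, B2–B3, B3–B4
Every bag has size at most 3, so the width is 3 − 1 = 2 and tw(G) ≤ 2. Since 3–0–4–2–1–5–3 is a cycle in G, G is not acyclic. Forests are exactly the graphs of treewidth ≤ 1, so tw(G) ≥ 2. Therefore the treewidth is 2.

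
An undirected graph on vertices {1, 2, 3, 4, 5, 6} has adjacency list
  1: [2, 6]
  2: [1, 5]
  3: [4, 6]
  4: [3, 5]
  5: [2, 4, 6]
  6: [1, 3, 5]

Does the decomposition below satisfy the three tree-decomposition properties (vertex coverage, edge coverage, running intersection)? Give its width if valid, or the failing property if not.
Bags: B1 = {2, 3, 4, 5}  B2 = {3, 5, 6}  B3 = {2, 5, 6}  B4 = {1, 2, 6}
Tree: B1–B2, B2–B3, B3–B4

A tree decomposition must satisfy three properties: every vertex lies in some bag; for every edge, both endpoints lie together in some bag; and for every vertex, the bags containing it form a connected subtree. Here bags containing vertex 2 are not connected in the tree, so the decomposition is invalid.

No — bags containing vertex 2 are not connected in the tree.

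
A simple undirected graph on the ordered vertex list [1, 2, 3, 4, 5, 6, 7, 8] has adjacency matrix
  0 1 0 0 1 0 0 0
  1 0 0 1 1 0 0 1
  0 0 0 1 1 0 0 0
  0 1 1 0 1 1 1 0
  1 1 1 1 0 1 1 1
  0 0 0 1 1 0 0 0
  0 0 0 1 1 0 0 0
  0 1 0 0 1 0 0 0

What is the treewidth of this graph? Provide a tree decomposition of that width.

Treewidth 2.
One such decomposition:
Bags: B1 = {4, 5, 7}  B2 = {2, 4, 5}  B3 = {3, 4, 5}  B4 = {2, 5, 8}  B5 = {4, 5, 6}  B6 = {1, 2, 5}
Tree: B1–B2, B1–B3, B2–B4, B3–B5, B2–B6

Each bag holds 3 vertices, so the decomposition has width 2, which upper-bounds the treewidth. For the lower bound, the 3 vertices {2, 5, 8} are pairwise adjacent, and any tree decomposition puts a clique entirely inside one bag — forcing width ≥ 2. Hence tw(G) = 2 exactly.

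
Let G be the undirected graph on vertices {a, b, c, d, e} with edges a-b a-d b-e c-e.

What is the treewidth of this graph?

1

A width-1 tree decomposition is:
Bags: B1 = {c, e}  B2 = {b, e}  B3 = {a, b}  B4 = {a, d}
Tree: B1–B2, B2–B3, B3–B4
Each bag holds 2 vertices, so the decomposition has width 1, which upper-bounds the treewidth. G has an edge, so its treewidth is at least 1. The upper and lower bounds meet at 1, so that is the treewidth.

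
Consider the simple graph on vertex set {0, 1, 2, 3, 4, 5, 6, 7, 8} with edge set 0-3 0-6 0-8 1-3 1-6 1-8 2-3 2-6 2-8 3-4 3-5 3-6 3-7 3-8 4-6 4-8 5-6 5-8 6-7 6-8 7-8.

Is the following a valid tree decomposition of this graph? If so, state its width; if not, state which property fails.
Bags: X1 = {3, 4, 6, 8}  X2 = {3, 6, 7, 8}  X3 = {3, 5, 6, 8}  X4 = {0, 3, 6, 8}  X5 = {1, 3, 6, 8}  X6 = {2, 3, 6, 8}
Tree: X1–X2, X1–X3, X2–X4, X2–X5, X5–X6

Checking the three conditions: (i) the bags cover all of {0, 1, 2, 3, 4, 5, 6, 7, 8}; (ii) for each edge, some bag contains both endpoints; (iii) the bags containing any fixed vertex form a subtree. All hold, so the decomposition is valid with width 4 − 1 = 3.

Yes; width 3.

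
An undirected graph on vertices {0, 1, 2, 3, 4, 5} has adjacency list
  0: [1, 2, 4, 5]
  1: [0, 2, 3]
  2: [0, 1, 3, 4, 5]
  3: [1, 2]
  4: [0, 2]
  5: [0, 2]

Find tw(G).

A width-2 tree decomposition is:
Bags: B1 = {0, 1, 2}  B2 = {0, 2, 4}  B3 = {1, 2, 3}  B4 = {0, 2, 5}
Tree: B1–B2, B1–B3, B1–B4
The largest bag has 3 vertices, giving width 2; this decomposition certifies tw(G) ≤ 2. For the lower bound, the 3 vertices {0, 1, 2} are pairwise adjacent, and any tree decomposition puts a clique entirely inside one bag — forcing width ≥ 2. Hence tw(G) = 2 exactly.

2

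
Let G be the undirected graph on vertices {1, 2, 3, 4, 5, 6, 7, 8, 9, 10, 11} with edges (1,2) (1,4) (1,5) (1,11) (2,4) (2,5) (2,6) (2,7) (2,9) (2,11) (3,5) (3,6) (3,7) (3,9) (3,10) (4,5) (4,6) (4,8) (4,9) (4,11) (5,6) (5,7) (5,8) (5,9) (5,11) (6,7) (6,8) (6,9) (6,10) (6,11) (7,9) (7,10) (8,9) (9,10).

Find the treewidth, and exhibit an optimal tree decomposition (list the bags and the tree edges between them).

The largest bag has 5 vertices, giving width 4; this decomposition certifies tw(G) ≤ 4. For the lower bound, the 5 vertices {3, 6, 7, 9, 10} are pairwise adjacent, and any tree decomposition puts a clique entirely inside one bag — forcing width ≥ 4. Therefore the treewidth is 4.

Treewidth 4.
Bags: B1 = {2, 4, 5, 6, 11}  B2 = {2, 4, 5, 6, 9}  B3 = {1, 2, 4, 5, 11}  B4 = {2, 5, 6, 7, 9}  B5 = {3, 5, 6, 7, 9}  B6 = {3, 6, 7, 9, 10}  B7 = {4, 5, 6, 8, 9}
Tree: B1–B2, B1–B3, B2–B4, B4–B5, B5–B6, B2–B7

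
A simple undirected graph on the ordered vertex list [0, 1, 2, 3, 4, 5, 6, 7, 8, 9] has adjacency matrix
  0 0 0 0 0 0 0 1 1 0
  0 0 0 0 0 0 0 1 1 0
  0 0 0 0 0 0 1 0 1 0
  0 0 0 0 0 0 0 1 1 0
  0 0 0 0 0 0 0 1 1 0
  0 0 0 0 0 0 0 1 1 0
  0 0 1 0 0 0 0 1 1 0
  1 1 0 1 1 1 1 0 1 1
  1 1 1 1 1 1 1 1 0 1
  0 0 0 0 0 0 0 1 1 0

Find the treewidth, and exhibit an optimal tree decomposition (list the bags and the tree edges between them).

Every bag has size at most 3, so the width is 3 − 1 = 2 and tw(G) ≤ 2. Conversely, {2, 6, 8} is a clique of size 3, and the vertices of any clique must share a bag in every tree decomposition; so some bag has ≥ 3 vertices and tw(G) ≥ 2. The upper and lower bounds meet at 2, so that is the treewidth.

Treewidth 2.
One optimal decomposition is:
Bags: B1 = {1, 7, 8}  B2 = {6, 7, 8}  B3 = {7, 8, 9}  B4 = {0, 7, 8}  B5 = {3, 7, 8}  B6 = {4, 7, 8}  B7 = {2, 6, 8}  B8 = {5, 7, 8}
Tree: B1–B2, B2–B3, B1–B4, B1–B5, B4–B6, B2–B7, B1–B8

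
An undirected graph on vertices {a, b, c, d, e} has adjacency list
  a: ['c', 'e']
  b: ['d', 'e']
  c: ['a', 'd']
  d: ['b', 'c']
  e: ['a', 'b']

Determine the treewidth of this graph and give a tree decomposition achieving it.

Every bag has size at most 3, so the width is 3 − 1 = 2 and tw(G) ≤ 2. The edges c–a–e–b–d–c form a cycle, so G is not a tree and its treewidth is at least 2. Therefore the treewidth is 2.

Treewidth 2.
One optimal decomposition is:
Bags: B1 = {a, c, e}  B2 = {b, c, e}  B3 = {b, c, d}
Tree: B1–B2, B2–B3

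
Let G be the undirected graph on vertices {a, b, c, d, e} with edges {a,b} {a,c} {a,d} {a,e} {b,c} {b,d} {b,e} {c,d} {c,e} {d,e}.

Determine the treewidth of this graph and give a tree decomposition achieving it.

Treewidth 4.
One such decomposition:
Bags: B1 = {a, b, c, d, e}
Tree: (single bag)

With just one bag of size 5, the width is 5 − 1 = 4, so tw(G) ≤ 4. On the other hand G contains the 5-clique {a, b, c, d, e}. A clique must lie in a single bag of any decomposition, so no decomposition can have width below 4. Combining the bounds, tw(G) = 4.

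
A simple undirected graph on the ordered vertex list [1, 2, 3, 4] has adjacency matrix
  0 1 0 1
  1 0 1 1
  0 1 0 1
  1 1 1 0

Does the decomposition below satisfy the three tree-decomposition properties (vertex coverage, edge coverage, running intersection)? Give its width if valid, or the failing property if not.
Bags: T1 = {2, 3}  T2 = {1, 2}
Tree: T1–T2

No — vertex 4 appears in no bag.

A tree decomposition must satisfy three properties: every vertex lies in some bag; for every edge, both endpoints lie together in some bag; and for every vertex, the bags containing it form a connected subtree. Here vertex 4 appears in no bag, so the decomposition is invalid.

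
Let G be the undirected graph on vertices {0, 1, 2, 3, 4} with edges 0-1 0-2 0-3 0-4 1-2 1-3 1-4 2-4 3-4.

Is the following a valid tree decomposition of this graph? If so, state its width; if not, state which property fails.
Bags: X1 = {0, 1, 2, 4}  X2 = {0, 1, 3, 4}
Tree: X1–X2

Every vertex of G appears in some bag (union = {0, 1, 2, 3, 4}); every edge is covered by a bag; and for each vertex v the set of bags containing v is connected in the bag tree. The decomposition is therefore valid. The largest bag has 4 vertices, so the width is 3.

Yes; width 3.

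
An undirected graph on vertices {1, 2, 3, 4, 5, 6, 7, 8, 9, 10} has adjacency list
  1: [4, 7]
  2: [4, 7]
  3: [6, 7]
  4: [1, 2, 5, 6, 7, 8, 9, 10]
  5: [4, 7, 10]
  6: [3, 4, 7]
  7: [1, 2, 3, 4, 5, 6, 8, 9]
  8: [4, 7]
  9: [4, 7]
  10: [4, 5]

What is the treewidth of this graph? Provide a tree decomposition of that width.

Each bag holds 3 vertices, so the decomposition has width 2, which upper-bounds the treewidth. For the lower bound, the 3 vertices {3, 6, 7} are pairwise adjacent, and any tree decomposition puts a clique entirely inside one bag — forcing width ≥ 2. Combining the bounds, tw(G) = 2.

Treewidth 2.
Bags: B1 = {4, 7, 8}  B2 = {1, 4, 7}  B3 = {2, 4, 7}  B4 = {4, 7, 9}  B5 = {4, 6, 7}  B6 = {3, 6, 7}  B7 = {4, 5, 7}  B8 = {4, 5, 10}
Tree: B1–B2, B2–B3, B3–B4, B3–B5, B5–B6, B5–B7, B7–B8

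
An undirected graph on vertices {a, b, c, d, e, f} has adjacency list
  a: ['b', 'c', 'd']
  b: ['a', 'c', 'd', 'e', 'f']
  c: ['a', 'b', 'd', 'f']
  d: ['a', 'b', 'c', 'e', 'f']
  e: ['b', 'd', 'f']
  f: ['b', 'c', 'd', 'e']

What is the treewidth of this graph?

3

A width-3 tree decomposition is:
Bags: B1 = {a, b, c, d}  B2 = {b, c, d, f}  B3 = {b, d, e, f}
Tree: B1–B2, B2–B3
Every bag has size at most 4, so the width is 4 − 1 = 3 and tw(G) ≤ 3. On the other hand G contains the 4-clique {b, d, e, f}. A clique must lie in a single bag of any decomposition, so no decomposition can have width below 3. Therefore the treewidth is 3.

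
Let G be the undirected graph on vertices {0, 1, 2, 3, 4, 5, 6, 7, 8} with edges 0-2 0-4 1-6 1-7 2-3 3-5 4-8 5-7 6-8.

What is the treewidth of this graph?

A width-2 tree decomposition is:
Bags: B1 = {1, 6, 8}  B2 = {1, 4, 8}  B3 = {0, 1, 4}  B4 = {0, 1, 2}  B5 = {1, 2, 3}  B6 = {1, 3, 5}  B7 = {1, 5, 7}
Tree: B1–B2, B2–B3, B3–B4, B4–B5, B5–B6, B6–B7
Each bag holds 3 vertices, so the decomposition has width 2, which upper-bounds the treewidth. Since 1–6–8–4–0–2–3–5–7–1 is a cycle in G, G is not acyclic. Forests are exactly the graphs of treewidth ≤ 1, so tw(G) ≥ 2. Hence tw(G) = 2 exactly.

2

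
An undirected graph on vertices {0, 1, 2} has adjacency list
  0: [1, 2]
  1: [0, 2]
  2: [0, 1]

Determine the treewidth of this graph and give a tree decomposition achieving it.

With just one bag of size 3, the width is 3 − 1 = 2, so tw(G) ≤ 2. For the lower bound, the 3 vertices {0, 1, 2} are pairwise adjacent, and any tree decomposition puts a clique entirely inside one bag — forcing width ≥ 2. Therefore the treewidth is 2.

Treewidth 2.
Bags: B1 = {0, 1, 2}
Tree: (single bag)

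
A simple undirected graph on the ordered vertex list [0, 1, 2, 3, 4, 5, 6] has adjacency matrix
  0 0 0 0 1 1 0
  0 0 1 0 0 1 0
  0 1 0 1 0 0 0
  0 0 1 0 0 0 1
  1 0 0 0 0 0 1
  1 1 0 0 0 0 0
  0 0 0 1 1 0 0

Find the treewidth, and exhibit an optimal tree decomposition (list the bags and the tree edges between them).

Every bag has size at most 3, so the width is 3 − 1 = 2 and tw(G) ≤ 2. Since 6–3–2–1–5–0–4–6 is a cycle in G, G is not acyclic. Forests are exactly the graphs of treewidth ≤ 1, so tw(G) ≥ 2. Combining the bounds, tw(G) = 2.

Treewidth 2.
One such decomposition:
Bags: B1 = {2, 3, 6}  B2 = {1, 2, 6}  B3 = {1, 5, 6}  B4 = {0, 5, 6}  B5 = {0, 4, 6}
Tree: B1–B2, B2–B3, B3–B4, B4–B5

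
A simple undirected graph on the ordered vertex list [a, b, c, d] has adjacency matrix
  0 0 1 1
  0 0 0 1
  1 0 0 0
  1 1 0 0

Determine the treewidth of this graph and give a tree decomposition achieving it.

Every bag has size at most 2, so the width is 2 − 1 = 1 and tw(G) ≤ 1. G has an edge, so its treewidth is at least 1. Therefore the treewidth is 1.

Treewidth 1.
One optimal decomposition is:
Bags: B1 = {b, d}  B2 = {a, d}  B3 = {a, c}
Tree: B1–B2, B2–B3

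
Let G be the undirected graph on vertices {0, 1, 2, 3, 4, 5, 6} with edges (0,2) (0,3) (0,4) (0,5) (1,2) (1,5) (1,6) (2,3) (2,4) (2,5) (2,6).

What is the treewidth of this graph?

A width-2 tree decomposition is:
Bags: B1 = {0, 2, 3}  B2 = {0, 2, 4}  B3 = {0, 2, 5}  B4 = {1, 2, 5}  B5 = {1, 2, 6}
Tree: B1–B2, B1–B3, B3–B4, B4–B5
Every bag has size at most 3, so the width is 3 − 1 = 2 and tw(G) ≤ 2. On the other hand G contains the 3-clique {0, 2, 3}. A clique must lie in a single bag of any decomposition, so no decomposition can have width below 2. Therefore the treewidth is 2.

2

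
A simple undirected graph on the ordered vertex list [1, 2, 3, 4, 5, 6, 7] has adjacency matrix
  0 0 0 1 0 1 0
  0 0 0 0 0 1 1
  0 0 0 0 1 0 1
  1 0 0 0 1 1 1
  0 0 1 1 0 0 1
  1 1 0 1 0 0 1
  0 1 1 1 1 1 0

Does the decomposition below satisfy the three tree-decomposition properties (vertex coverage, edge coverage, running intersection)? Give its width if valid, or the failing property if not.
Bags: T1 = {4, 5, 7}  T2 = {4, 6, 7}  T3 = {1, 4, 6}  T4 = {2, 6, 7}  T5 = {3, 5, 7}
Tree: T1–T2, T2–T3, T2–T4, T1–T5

Yes; width 2.

Checking the three conditions: (i) the bags cover all of {1, 2, 3, 4, 5, 6, 7}; (ii) for each edge, some bag contains both endpoints; (iii) the bags containing any fixed vertex form a subtree. All hold, so the decomposition is valid with width 3 − 1 = 2.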